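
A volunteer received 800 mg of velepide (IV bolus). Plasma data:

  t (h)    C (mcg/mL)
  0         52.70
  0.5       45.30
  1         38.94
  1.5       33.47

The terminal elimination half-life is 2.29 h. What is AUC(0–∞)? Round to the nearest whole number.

AUC = 174 mcg/mL·h

Trapezoidal AUC_0→1.5:
  [0→0.5]: (52.70+45.30)/2 × 0.5 = 24.5
  [0.5→1]: (45.30+38.94)/2 × 0.5 = 21.06
  [1→1.5]: (38.94+33.47)/2 × 0.5 = 18.1025
  Sum = 63.6625 mcg/mL·h
k_e = ln2 / t½ = 0.693147 / 2.29 = 0.3027 h^-1
Extrapolated tail: C_last / k_e = 33.47 / 0.3027 = 110.572
AUC_0→∞ = 63.6625 + 110.572 = 174.2345 mcg/mL·h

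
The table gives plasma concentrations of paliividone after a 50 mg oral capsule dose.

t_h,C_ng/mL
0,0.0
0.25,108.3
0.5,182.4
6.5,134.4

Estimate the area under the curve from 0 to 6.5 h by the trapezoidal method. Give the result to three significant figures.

Trapezoidal AUC_0→6.5:
  [0→0.25]: (0.0+108.3)/2 × 0.25 = 13.5375
  [0.25→0.5]: (108.3+182.4)/2 × 0.25 = 36.3375
  [0.5→6.5]: (182.4+134.4)/2 × 6 = 950.4
  Sum = 1000.275 ng/mL·h

AUC = 1000 ng/mL·h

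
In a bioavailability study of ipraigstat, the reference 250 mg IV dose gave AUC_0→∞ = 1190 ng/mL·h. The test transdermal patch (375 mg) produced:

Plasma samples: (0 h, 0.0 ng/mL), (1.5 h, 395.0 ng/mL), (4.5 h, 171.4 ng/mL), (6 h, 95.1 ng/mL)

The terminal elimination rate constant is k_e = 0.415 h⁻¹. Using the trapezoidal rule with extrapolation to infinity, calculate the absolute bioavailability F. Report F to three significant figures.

F = 0.882

Trapezoidal AUC_0→6 (transdermal patch):
  [0→1.5]: (0.0+395.0)/2 × 1.5 = 296.25
  [1.5→4.5]: (395.0+171.4)/2 × 3 = 849.6
  [4.5→6]: (171.4+95.1)/2 × 1.5 = 199.875
  Sum = 1345.725 ng/mL·h
Tail: C_last/k_e = 95.1/0.415 = 229.157
AUC_0→∞ (transdermal patch) = 1345.725 + 229.157 = 1574.882 ng/mL·h
F = (AUC_ev/D_ev)/(AUC_iv/D_iv) = (1574.882/375)/(1190/250) = 4.19969/4.76 = 0.8823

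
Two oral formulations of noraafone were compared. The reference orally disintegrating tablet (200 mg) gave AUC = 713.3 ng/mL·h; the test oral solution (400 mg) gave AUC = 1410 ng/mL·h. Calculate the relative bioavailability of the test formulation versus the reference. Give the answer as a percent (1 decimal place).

F_rel = 98.8%

F_rel = (AUC_test/D_test) / (AUC_ref/D_ref)
      = (1410/400) / (713.3/200)
      = 3.525 / 3.5665 = 0.9884 = 98.84%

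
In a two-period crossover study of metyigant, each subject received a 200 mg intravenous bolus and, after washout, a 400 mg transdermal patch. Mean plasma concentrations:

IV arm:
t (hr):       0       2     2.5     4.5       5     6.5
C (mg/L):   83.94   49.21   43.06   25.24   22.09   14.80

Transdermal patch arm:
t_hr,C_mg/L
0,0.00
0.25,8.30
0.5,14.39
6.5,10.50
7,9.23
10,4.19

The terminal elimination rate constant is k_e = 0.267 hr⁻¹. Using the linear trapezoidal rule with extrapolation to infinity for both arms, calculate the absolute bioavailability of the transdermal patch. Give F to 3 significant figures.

F = 0.187

Trapezoidal AUC_0→6.5 (IV):
  [0→2]: (83.94+49.21)/2 × 2 = 133.15
  [2→2.5]: (49.21+43.06)/2 × 0.5 = 23.0675
  [2.5→4.5]: (43.06+25.24)/2 × 2 = 68.3
  [4.5→5]: (25.24+22.09)/2 × 0.5 = 11.8325
  [5→6.5]: (22.09+14.80)/2 × 1.5 = 27.6675
  Sum = 264.0175 mg/L·hr
IV tail: 14.80/0.267 = 55.431; AUC_iv,0→∞ = 264.0175 + 55.431 = 319.4485 mg/L·hr
Trapezoidal AUC_0→10 (transdermal patch):
  [0→0.25]: (0.00+8.30)/2 × 0.25 = 1.0375
  [0.25→0.5]: (8.30+14.39)/2 × 0.25 = 2.83625
  [0.5→6.5]: (14.39+10.50)/2 × 6 = 74.67
  [6.5→7]: (10.50+9.23)/2 × 0.5 = 4.9325
  [7→10]: (9.23+4.19)/2 × 3 = 20.13
  Sum = 103.60625 mg/L·hr
transdermal patch tail: 4.19/0.267 = 15.693; AUC_ev,0→∞ = 103.60625 + 15.693 = 119.29925 mg/L·hr
F = (AUC_ev/D_ev)/(AUC_iv/D_iv) = (119.29925/400)/(319.4485/200) = 0.298248/1.5972425 = 0.1867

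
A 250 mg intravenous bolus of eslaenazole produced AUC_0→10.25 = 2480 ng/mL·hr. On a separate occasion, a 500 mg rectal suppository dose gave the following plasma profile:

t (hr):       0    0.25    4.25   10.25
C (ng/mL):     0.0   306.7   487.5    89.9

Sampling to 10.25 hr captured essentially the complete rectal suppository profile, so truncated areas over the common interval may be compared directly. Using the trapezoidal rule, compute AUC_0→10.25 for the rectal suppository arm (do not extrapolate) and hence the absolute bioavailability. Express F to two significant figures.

F = 0.68

Trapezoidal AUC_0→10.25 (rectal suppository):
  [0→0.25]: (0.0+306.7)/2 × 0.25 = 38.3375
  [0.25→4.25]: (306.7+487.5)/2 × 4 = 1588.4
  [4.25→10.25]: (487.5+89.9)/2 × 6 = 1732.2
  Sum = 3358.9375 ng/mL·hr
F = (AUC_ev/D_ev)/(AUC_iv/D_iv) = (3358.9375/500)/(2480/250) = 6.717875/9.92 = 0.6772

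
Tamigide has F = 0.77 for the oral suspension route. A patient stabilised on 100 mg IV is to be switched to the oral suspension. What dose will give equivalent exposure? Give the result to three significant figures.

For equal systemic exposure: F × D_ev = D_iv
D_ev = D_iv / F = 100 / 0.77 = 129.87 mg

D_oral = 130 mg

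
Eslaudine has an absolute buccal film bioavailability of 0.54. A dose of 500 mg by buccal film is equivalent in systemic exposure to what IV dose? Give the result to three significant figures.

Systemic exposure from an extravascular dose = F × D_ev, so the equivalent IV dose is F × D_ev.
D_iv = F × D_ev = 0.54 × 500 = 270 mg

D_iv = 270 mg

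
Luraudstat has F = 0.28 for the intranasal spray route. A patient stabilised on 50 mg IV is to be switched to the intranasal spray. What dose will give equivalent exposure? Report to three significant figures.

For equal systemic exposure: F × D_ev = D_iv
D_ev = D_iv / F = 50 / 0.28 = 178.571 mg

D_intranasal = 179 mg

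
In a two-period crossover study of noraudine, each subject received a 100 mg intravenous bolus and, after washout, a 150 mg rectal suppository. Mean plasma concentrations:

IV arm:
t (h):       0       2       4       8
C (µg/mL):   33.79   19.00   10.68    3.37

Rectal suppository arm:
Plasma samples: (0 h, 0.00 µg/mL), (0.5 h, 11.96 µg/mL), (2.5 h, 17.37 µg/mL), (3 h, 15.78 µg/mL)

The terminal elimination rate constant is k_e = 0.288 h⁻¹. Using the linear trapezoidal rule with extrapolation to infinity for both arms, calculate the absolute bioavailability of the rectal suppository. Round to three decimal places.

F = 0.520

Trapezoidal AUC_0→8 (IV):
  [0→2]: (33.79+19.00)/2 × 2 = 52.79
  [2→4]: (19.00+10.68)/2 × 2 = 29.68
  [4→8]: (10.68+3.37)/2 × 4 = 28.1
  Sum = 110.57 µg/mL·h
IV tail: 3.37/0.288 = 11.701; AUC_iv,0→∞ = 110.57 + 11.701 = 122.271 µg/mL·h
Trapezoidal AUC_0→3 (rectal suppository):
  [0→0.5]: (0.00+11.96)/2 × 0.5 = 2.99
  [0.5→2.5]: (11.96+17.37)/2 × 2 = 29.33
  [2.5→3]: (17.37+15.78)/2 × 0.5 = 8.2875
  Sum = 40.6075 µg/mL·h
rectal suppository tail: 15.78/0.288 = 54.792; AUC_ev,0→∞ = 40.6075 + 54.792 = 95.3995 µg/mL·h
F = (AUC_ev/D_ev)/(AUC_iv/D_iv) = (95.3995/150)/(122.271/100) = 0.635997/1.22271 = 0.5202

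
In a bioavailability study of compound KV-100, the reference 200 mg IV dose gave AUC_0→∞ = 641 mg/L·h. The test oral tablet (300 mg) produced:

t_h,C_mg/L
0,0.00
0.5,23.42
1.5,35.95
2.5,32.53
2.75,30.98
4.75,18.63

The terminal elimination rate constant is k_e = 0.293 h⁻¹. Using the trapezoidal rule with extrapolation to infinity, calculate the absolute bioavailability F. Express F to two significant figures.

Trapezoidal AUC_0→4.75 (oral tablet):
  [0→0.5]: (0.00+23.42)/2 × 0.5 = 5.855
  [0.5→1.5]: (23.42+35.95)/2 × 1 = 29.685
  [1.5→2.5]: (35.95+32.53)/2 × 1 = 34.24
  [2.5→2.75]: (32.53+30.98)/2 × 0.25 = 7.93875
  [2.75→4.75]: (30.98+18.63)/2 × 2 = 49.61
  Sum = 127.32875 mg/L·h
Tail: C_last/k_e = 18.63/0.293 = 63.584
AUC_0→∞ (oral tablet) = 127.32875 + 63.584 = 190.91275 mg/L·h
F = (AUC_ev/D_ev)/(AUC_iv/D_iv) = (190.91275/300)/(641/200) = 0.636376/3.205 = 0.1986

F = 0.20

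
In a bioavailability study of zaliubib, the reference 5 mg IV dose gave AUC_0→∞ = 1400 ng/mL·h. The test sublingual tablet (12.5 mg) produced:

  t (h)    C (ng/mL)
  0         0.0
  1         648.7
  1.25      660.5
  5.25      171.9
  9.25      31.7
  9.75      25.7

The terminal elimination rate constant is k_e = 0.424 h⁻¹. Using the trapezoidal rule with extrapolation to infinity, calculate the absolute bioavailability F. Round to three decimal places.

F = 0.753

Trapezoidal AUC_0→9.75 (sublingual tablet):
  [0→1]: (0.0+648.7)/2 × 1 = 324.35
  [1→1.25]: (648.7+660.5)/2 × 0.25 = 163.65
  [1.25→5.25]: (660.5+171.9)/2 × 4 = 1664.8
  [5.25→9.25]: (171.9+31.7)/2 × 4 = 407.2
  [9.25→9.75]: (31.7+25.7)/2 × 0.5 = 14.35
  Sum = 2574.35 ng/mL·h
Tail: C_last/k_e = 25.7/0.424 = 60.613
AUC_0→∞ (sublingual tablet) = 2574.35 + 60.613 = 2634.963 ng/mL·h
F = (AUC_ev/D_ev)/(AUC_iv/D_iv) = (2634.963/12.5)/(1400/5) = 210.79704/280 = 0.7528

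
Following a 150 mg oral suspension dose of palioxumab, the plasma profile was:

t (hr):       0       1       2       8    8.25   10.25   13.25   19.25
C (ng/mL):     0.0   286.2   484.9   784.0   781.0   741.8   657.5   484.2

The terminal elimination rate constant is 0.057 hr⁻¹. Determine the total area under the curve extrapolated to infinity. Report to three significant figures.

Trapezoidal AUC_0→19.25:
  [0→1]: (0.0+286.2)/2 × 1 = 143.1
  [1→2]: (286.2+484.9)/2 × 1 = 385.55
  [2→8]: (484.9+784.0)/2 × 6 = 3806.7
  [8→8.25]: (784.0+781.0)/2 × 0.25 = 195.625
  [8.25→10.25]: (781.0+741.8)/2 × 2 = 1522.8
  [10.25→13.25]: (741.8+657.5)/2 × 3 = 2098.95
  [13.25→19.25]: (657.5+484.2)/2 × 6 = 3425.1
  Sum = 11577.825 ng/mL·hr
Extrapolated tail: C_last / k_e = 484.2 / 0.057 = 8494.737
AUC_0→∞ = 11577.825 + 8494.737 = 20072.562 ng/mL·hr

AUC = 20100 ng/mL·hr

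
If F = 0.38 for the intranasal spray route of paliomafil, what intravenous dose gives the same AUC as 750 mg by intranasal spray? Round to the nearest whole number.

D_iv = 285 mg

Systemic exposure from an extravascular dose = F × D_ev, so the equivalent IV dose is F × D_ev.
D_iv = F × D_ev = 0.38 × 750 = 285 mg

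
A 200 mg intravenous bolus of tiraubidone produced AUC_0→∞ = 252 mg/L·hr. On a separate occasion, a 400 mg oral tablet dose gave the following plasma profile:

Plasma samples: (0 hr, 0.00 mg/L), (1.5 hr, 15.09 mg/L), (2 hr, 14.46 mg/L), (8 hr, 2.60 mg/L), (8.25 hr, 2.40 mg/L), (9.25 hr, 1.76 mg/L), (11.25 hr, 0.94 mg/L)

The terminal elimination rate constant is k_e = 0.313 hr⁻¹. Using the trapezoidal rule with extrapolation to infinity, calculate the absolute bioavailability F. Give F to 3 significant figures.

F = 0.155

Trapezoidal AUC_0→11.25 (oral tablet):
  [0→1.5]: (0.00+15.09)/2 × 1.5 = 11.3175
  [1.5→2]: (15.09+14.46)/2 × 0.5 = 7.3875
  [2→8]: (14.46+2.60)/2 × 6 = 51.18
  [8→8.25]: (2.60+2.40)/2 × 0.25 = 0.625
  [8.25→9.25]: (2.40+1.76)/2 × 1 = 2.08
  [9.25→11.25]: (1.76+0.94)/2 × 2 = 2.7
  Sum = 75.29 mg/L·hr
Tail: C_last/k_e = 0.94/0.313 = 3.003
AUC_0→∞ (oral tablet) = 75.29 + 3.003 = 78.293 mg/L·hr
F = (AUC_ev/D_ev)/(AUC_iv/D_iv) = (78.293/400)/(252/200) = 0.1957325/1.26 = 0.1553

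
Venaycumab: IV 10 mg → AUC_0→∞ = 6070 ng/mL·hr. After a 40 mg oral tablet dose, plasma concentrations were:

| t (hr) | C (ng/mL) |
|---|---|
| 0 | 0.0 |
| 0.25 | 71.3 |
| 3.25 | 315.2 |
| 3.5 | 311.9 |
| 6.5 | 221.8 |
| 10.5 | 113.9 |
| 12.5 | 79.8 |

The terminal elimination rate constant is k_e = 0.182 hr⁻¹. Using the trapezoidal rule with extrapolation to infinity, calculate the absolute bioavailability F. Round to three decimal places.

F = 0.114

Trapezoidal AUC_0→12.5 (oral tablet):
  [0→0.25]: (0.0+71.3)/2 × 0.25 = 8.9125
  [0.25→3.25]: (71.3+315.2)/2 × 3 = 579.75
  [3.25→3.5]: (315.2+311.9)/2 × 0.25 = 78.3875
  [3.5→6.5]: (311.9+221.8)/2 × 3 = 800.55
  [6.5→10.5]: (221.8+113.9)/2 × 4 = 671.4
  [10.5→12.5]: (113.9+79.8)/2 × 2 = 193.7
  Sum = 2332.7 ng/mL·hr
Tail: C_last/k_e = 79.8/0.182 = 438.462
AUC_0→∞ (oral tablet) = 2332.7 + 438.462 = 2771.162 ng/mL·hr
F = (AUC_ev/D_ev)/(AUC_iv/D_iv) = (2771.162/40)/(6070/10) = 69.27905/607 = 0.1141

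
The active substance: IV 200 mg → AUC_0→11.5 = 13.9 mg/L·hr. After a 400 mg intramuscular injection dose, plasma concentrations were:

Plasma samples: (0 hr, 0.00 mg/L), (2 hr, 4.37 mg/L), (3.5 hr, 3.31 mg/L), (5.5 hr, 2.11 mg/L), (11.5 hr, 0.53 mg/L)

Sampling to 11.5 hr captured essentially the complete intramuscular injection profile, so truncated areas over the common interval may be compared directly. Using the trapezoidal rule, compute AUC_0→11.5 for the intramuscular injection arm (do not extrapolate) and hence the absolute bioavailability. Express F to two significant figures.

Trapezoidal AUC_0→11.5 (intramuscular injection):
  [0→2]: (0.00+4.37)/2 × 2 = 4.37
  [2→3.5]: (4.37+3.31)/2 × 1.5 = 5.76
  [3.5→5.5]: (3.31+2.11)/2 × 2 = 5.42
  [5.5→11.5]: (2.11+0.53)/2 × 6 = 7.92
  Sum = 23.47 mg/L·hr
F = (AUC_ev/D_ev)/(AUC_iv/D_iv) = (23.47/400)/(13.9/200) = 0.058675/0.0695 = 0.8442

F = 0.84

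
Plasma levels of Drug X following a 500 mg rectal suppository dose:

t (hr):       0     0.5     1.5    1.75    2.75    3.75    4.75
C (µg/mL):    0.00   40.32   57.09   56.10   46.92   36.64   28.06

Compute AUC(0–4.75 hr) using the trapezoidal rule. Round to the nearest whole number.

AUC = 199 µg/mL·hr

Trapezoidal AUC_0→4.75:
  [0→0.5]: (0.00+40.32)/2 × 0.5 = 10.08
  [0.5→1.5]: (40.32+57.09)/2 × 1 = 48.705
  [1.5→1.75]: (57.09+56.10)/2 × 0.25 = 14.14875
  [1.75→2.75]: (56.10+46.92)/2 × 1 = 51.51
  [2.75→3.75]: (46.92+36.64)/2 × 1 = 41.78
  [3.75→4.75]: (36.64+28.06)/2 × 1 = 32.35
  Sum = 198.57375 µg/mL·hr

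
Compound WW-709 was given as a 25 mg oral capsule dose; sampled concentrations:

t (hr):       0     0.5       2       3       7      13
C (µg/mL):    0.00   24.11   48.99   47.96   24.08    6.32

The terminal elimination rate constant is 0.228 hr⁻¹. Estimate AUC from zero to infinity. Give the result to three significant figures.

AUC = 372 µg/mL·hr

Trapezoidal AUC_0→13:
  [0→0.5]: (0.00+24.11)/2 × 0.5 = 6.0275
  [0.5→2]: (24.11+48.99)/2 × 1.5 = 54.825
  [2→3]: (48.99+47.96)/2 × 1 = 48.475
  [3→7]: (47.96+24.08)/2 × 4 = 144.08
  [7→13]: (24.08+6.32)/2 × 6 = 91.2
  Sum = 344.6075 µg/mL·hr
Extrapolated tail: C_last / k_e = 6.32 / 0.228 = 27.719
AUC_0→∞ = 344.6075 + 27.719 = 372.3265 µg/mL·hr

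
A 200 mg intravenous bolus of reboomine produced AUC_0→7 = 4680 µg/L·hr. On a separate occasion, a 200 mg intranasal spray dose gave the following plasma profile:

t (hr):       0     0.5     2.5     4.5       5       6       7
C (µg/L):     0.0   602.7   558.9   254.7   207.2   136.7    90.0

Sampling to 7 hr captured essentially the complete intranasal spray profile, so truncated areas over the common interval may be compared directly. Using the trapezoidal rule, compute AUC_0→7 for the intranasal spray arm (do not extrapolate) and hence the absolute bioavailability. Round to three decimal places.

F = 0.540

Trapezoidal AUC_0→7 (intranasal spray):
  [0→0.5]: (0.0+602.7)/2 × 0.5 = 150.675
  [0.5→2.5]: (602.7+558.9)/2 × 2 = 1161.6
  [2.5→4.5]: (558.9+254.7)/2 × 2 = 813.6
  [4.5→5]: (254.7+207.2)/2 × 0.5 = 115.475
  [5→6]: (207.2+136.7)/2 × 1 = 171.95
  [6→7]: (136.7+90.0)/2 × 1 = 113.35
  Sum = 2526.65 µg/L·hr
F = (AUC_ev/D_ev)/(AUC_iv/D_iv) = (2526.65/200)/(4680/200) = 12.63325/23.4 = 0.5399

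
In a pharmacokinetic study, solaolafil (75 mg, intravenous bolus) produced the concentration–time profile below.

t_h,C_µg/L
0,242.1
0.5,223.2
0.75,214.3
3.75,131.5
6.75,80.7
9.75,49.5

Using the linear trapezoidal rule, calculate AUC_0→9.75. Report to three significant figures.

AUC = 1200 µg/L·h

Trapezoidal AUC_0→9.75:
  [0→0.5]: (242.1+223.2)/2 × 0.5 = 116.325
  [0.5→0.75]: (223.2+214.3)/2 × 0.25 = 54.6875
  [0.75→3.75]: (214.3+131.5)/2 × 3 = 518.7
  [3.75→6.75]: (131.5+80.7)/2 × 3 = 318.3
  [6.75→9.75]: (80.7+49.5)/2 × 3 = 195.3
  Sum = 1203.3125 µg/L·h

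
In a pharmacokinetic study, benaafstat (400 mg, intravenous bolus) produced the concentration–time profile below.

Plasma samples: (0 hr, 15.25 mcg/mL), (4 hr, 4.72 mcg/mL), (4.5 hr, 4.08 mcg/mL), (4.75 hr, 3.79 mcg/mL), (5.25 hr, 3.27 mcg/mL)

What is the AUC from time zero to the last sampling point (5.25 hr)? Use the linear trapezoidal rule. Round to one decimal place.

AUC = 44.9 mcg/mL·hr

Trapezoidal AUC_0→5.25:
  [0→4]: (15.25+4.72)/2 × 4 = 39.94
  [4→4.5]: (4.72+4.08)/2 × 0.5 = 2.2
  [4.5→4.75]: (4.08+3.79)/2 × 0.25 = 0.98375
  [4.75→5.25]: (3.79+3.27)/2 × 0.5 = 1.765
  Sum = 44.88875 mcg/mL·hr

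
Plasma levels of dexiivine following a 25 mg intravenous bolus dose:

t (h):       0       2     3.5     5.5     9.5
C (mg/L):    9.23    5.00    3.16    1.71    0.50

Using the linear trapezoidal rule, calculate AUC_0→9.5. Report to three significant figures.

Trapezoidal AUC_0→9.5:
  [0→2]: (9.23+5.00)/2 × 2 = 14.23
  [2→3.5]: (5.00+3.16)/2 × 1.5 = 6.12
  [3.5→5.5]: (3.16+1.71)/2 × 2 = 4.87
  [5.5→9.5]: (1.71+0.50)/2 × 4 = 4.42
  Sum = 29.64 mg/L·h

AUC = 29.6 mg/L·h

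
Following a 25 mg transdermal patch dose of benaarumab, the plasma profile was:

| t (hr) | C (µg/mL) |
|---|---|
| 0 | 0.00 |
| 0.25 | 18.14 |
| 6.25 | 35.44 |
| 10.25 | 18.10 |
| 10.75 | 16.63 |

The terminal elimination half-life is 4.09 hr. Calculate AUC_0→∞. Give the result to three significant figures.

Trapezoidal AUC_0→10.75:
  [0→0.25]: (0.00+18.14)/2 × 0.25 = 2.2675
  [0.25→6.25]: (18.14+35.44)/2 × 6 = 160.74
  [6.25→10.25]: (35.44+18.10)/2 × 4 = 107.08
  [10.25→10.75]: (18.10+16.63)/2 × 0.5 = 8.6825
  Sum = 278.77 µg/mL·hr
k_e = ln2 / t½ = 0.693147 / 4.09 = 0.1695 hr^-1
Extrapolated tail: C_last / k_e = 16.63 / 0.1695 = 98.112
AUC_0→∞ = 278.77 + 98.112 = 376.882 µg/mL·hr

AUC = 377 µg/mL·hr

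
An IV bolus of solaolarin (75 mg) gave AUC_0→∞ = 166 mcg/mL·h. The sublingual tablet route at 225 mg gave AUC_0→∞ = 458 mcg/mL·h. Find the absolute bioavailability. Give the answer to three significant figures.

F = 0.920

F = (AUC_ev / D_ev) / (AUC_iv / D_iv)
  = (458/225) / (166/75)
  = 2.03556 / 2.21333 = 0.9197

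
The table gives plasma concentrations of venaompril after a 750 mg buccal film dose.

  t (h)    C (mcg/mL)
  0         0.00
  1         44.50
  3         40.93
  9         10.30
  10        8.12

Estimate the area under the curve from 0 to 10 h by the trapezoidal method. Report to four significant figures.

Trapezoidal AUC_0→10:
  [0→1]: (0.00+44.50)/2 × 1 = 22.25
  [1→3]: (44.50+40.93)/2 × 2 = 85.43
  [3→9]: (40.93+10.30)/2 × 6 = 153.69
  [9→10]: (10.30+8.12)/2 × 1 = 9.21
  Sum = 270.58 mcg/mL·h

AUC = 270.6 mcg/mL·h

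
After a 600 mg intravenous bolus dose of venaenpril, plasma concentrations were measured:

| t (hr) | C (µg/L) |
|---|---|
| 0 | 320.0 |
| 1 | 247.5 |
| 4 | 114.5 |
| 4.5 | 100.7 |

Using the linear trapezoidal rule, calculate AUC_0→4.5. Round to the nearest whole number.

Trapezoidal AUC_0→4.5:
  [0→1]: (320.0+247.5)/2 × 1 = 283.75
  [1→4]: (247.5+114.5)/2 × 3 = 543.0
  [4→4.5]: (114.5+100.7)/2 × 0.5 = 53.8
  Sum = 880.55 µg/L·hr

AUC = 881 µg/L·hr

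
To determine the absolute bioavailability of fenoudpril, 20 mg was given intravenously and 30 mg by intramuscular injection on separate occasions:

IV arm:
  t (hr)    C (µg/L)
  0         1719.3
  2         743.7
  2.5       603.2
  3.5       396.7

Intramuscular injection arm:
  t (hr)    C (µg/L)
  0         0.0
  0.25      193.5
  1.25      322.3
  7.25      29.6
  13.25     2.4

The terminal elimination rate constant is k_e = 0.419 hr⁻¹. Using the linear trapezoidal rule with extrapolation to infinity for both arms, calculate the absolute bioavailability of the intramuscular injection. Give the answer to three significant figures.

Trapezoidal AUC_0→3.5 (IV):
  [0→2]: (1719.3+743.7)/2 × 2 = 2463.0
  [2→2.5]: (743.7+603.2)/2 × 0.5 = 336.725
  [2.5→3.5]: (603.2+396.7)/2 × 1 = 499.95
  Sum = 3299.675 µg/L·hr
IV tail: 396.7/0.419 = 946.778; AUC_iv,0→∞ = 3299.675 + 946.778 = 4246.453 µg/L·hr
Trapezoidal AUC_0→13.25 (intramuscular injection):
  [0→0.25]: (0.0+193.5)/2 × 0.25 = 24.1875
  [0.25→1.25]: (193.5+322.3)/2 × 1 = 257.9
  [1.25→7.25]: (322.3+29.6)/2 × 6 = 1055.7
  [7.25→13.25]: (29.6+2.4)/2 × 6 = 96.0
  Sum = 1433.7875 µg/L·hr
intramuscular injection tail: 2.4/0.419 = 5.728; AUC_ev,0→∞ = 1433.7875 + 5.728 = 1439.5155 µg/L·hr
F = (AUC_ev/D_ev)/(AUC_iv/D_iv) = (1439.5155/30)/(4246.453/20) = 47.98385/212.32265 = 0.2260

F = 0.226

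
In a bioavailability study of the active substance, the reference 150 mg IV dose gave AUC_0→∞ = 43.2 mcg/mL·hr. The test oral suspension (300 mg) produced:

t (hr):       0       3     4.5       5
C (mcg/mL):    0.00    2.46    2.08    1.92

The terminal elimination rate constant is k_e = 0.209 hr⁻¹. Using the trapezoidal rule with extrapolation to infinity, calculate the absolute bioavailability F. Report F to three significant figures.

Trapezoidal AUC_0→5 (oral suspension):
  [0→3]: (0.00+2.46)/2 × 3 = 3.69
  [3→4.5]: (2.46+2.08)/2 × 1.5 = 3.405
  [4.5→5]: (2.08+1.92)/2 × 0.5 = 1.0
  Sum = 8.095 mcg/mL·hr
Tail: C_last/k_e = 1.92/0.209 = 9.187
AUC_0→∞ (oral suspension) = 8.095 + 9.187 = 17.282 mcg/mL·hr
F = (AUC_ev/D_ev)/(AUC_iv/D_iv) = (17.282/300)/(43.2/150) = 0.0576067/0.288 = 0.2000

F = 0.200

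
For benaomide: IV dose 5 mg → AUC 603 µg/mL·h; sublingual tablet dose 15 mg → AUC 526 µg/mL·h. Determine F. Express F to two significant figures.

F = (AUC_ev / D_ev) / (AUC_iv / D_iv)
  = (526/15) / (603/5)
  = 35.0667 / 120.6 = 0.2908

F = 0.29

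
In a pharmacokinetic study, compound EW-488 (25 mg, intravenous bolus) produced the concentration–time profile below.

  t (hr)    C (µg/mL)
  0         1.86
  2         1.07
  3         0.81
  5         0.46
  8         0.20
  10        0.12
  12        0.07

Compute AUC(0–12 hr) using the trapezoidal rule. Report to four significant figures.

AUC = 6.640 µg/mL·hr

Trapezoidal AUC_0→12:
  [0→2]: (1.86+1.07)/2 × 2 = 2.93
  [2→3]: (1.07+0.81)/2 × 1 = 0.94
  [3→5]: (0.81+0.46)/2 × 2 = 1.27
  [5→8]: (0.46+0.20)/2 × 3 = 0.99
  [8→10]: (0.20+0.12)/2 × 2 = 0.32
  [10→12]: (0.12+0.07)/2 × 2 = 0.19
  Sum = 6.64 µg/mL·hr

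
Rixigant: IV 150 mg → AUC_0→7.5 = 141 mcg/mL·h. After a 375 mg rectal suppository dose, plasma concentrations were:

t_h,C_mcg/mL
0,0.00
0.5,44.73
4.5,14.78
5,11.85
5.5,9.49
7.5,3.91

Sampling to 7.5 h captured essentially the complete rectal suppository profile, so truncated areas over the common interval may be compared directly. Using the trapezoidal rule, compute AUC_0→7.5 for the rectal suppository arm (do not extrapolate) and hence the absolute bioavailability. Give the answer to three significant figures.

Trapezoidal AUC_0→7.5 (rectal suppository):
  [0→0.5]: (0.00+44.73)/2 × 0.5 = 11.1825
  [0.5→4.5]: (44.73+14.78)/2 × 4 = 119.02
  [4.5→5]: (14.78+11.85)/2 × 0.5 = 6.6575
  [5→5.5]: (11.85+9.49)/2 × 0.5 = 5.335
  [5.5→7.5]: (9.49+3.91)/2 × 2 = 13.4
  Sum = 155.595 mcg/mL·h
F = (AUC_ev/D_ev)/(AUC_iv/D_iv) = (155.595/375)/(141/150) = 0.41492/0.94 = 0.4414

F = 0.441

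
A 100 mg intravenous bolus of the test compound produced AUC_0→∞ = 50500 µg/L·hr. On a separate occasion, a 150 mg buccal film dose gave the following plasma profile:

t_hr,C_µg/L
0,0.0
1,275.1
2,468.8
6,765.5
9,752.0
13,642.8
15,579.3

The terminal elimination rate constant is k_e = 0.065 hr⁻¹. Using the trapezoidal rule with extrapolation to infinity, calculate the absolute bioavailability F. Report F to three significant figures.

F = 0.240

Trapezoidal AUC_0→15 (buccal film):
  [0→1]: (0.0+275.1)/2 × 1 = 137.55
  [1→2]: (275.1+468.8)/2 × 1 = 371.95
  [2→6]: (468.8+765.5)/2 × 4 = 2468.6
  [6→9]: (765.5+752.0)/2 × 3 = 2276.25
  [9→13]: (752.0+642.8)/2 × 4 = 2789.6
  [13→15]: (642.8+579.3)/2 × 2 = 1222.1
  Sum = 9266.05 µg/L·hr
Tail: C_last/k_e = 579.3/0.065 = 8912.308
AUC_0→∞ (buccal film) = 9266.05 + 8912.308 = 18178.358 µg/L·hr
F = (AUC_ev/D_ev)/(AUC_iv/D_iv) = (18178.358/150)/(50500/100) = 121.189/505 = 0.2400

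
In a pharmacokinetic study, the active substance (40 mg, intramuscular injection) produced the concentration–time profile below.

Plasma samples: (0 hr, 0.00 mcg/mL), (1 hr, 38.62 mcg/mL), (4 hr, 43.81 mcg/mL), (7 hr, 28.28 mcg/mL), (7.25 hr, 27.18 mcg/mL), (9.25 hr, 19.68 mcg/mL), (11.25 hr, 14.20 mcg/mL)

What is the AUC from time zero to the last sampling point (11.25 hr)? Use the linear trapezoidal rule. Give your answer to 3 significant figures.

Trapezoidal AUC_0→11.25:
  [0→1]: (0.00+38.62)/2 × 1 = 19.31
  [1→4]: (38.62+43.81)/2 × 3 = 123.645
  [4→7]: (43.81+28.28)/2 × 3 = 108.135
  [7→7.25]: (28.28+27.18)/2 × 0.25 = 6.9325
  [7.25→9.25]: (27.18+19.68)/2 × 2 = 46.86
  [9.25→11.25]: (19.68+14.20)/2 × 2 = 33.88
  Sum = 338.7625 mcg/mL·hr

AUC = 339 mcg/mL·hr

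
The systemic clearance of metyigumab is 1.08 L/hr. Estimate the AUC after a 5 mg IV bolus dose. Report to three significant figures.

AUC = 4.63 mg/L·hr

AUC_0→∞ = Dose_iv / CL
        = 5 / 1.08 = 4.62963 mg/L·hr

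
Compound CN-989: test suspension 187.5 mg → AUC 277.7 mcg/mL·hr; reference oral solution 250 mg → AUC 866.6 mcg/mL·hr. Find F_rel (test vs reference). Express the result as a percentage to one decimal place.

F_rel = (AUC_test/D_test) / (AUC_ref/D_ref)
      = (277.7/187.5) / (866.6/250)
      = 1.48107 / 3.4664 = 0.4273 = 42.73%

F_rel = 42.7%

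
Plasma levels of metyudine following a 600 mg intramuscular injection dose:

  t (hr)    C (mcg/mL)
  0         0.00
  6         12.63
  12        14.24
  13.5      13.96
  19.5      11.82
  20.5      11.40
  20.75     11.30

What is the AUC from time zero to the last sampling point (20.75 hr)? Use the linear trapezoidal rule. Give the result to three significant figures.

AUC = 231 mcg/mL·hr

Trapezoidal AUC_0→20.75:
  [0→6]: (0.00+12.63)/2 × 6 = 37.89
  [6→12]: (12.63+14.24)/2 × 6 = 80.61
  [12→13.5]: (14.24+13.96)/2 × 1.5 = 21.15
  [13.5→19.5]: (13.96+11.82)/2 × 6 = 77.34
  [19.5→20.5]: (11.82+11.40)/2 × 1 = 11.61
  [20.5→20.75]: (11.40+11.30)/2 × 0.25 = 2.8375
  Sum = 231.4375 mcg/mL·hr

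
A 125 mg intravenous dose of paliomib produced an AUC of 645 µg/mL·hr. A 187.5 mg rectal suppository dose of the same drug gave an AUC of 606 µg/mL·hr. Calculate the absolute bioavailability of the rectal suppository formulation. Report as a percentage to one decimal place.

F = (AUC_ev / D_ev) / (AUC_iv / D_iv)
  = (606/187.5) / (645/125)
  = 3.232 / 5.16 = 0.6264
  = 62.64%

F = 62.6%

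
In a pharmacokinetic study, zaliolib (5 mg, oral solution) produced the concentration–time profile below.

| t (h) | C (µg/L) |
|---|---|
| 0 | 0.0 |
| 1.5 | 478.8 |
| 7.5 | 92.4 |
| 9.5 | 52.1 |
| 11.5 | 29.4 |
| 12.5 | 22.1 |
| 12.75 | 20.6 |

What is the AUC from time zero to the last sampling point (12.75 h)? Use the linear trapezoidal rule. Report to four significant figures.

Trapezoidal AUC_0→12.75:
  [0→1.5]: (0.0+478.8)/2 × 1.5 = 359.1
  [1.5→7.5]: (478.8+92.4)/2 × 6 = 1713.6
  [7.5→9.5]: (92.4+52.1)/2 × 2 = 144.5
  [9.5→11.5]: (52.1+29.4)/2 × 2 = 81.5
  [11.5→12.5]: (29.4+22.1)/2 × 1 = 25.75
  [12.5→12.75]: (22.1+20.6)/2 × 0.25 = 5.3375
  Sum = 2329.7875 µg/L·h

AUC = 2330 µg/L·h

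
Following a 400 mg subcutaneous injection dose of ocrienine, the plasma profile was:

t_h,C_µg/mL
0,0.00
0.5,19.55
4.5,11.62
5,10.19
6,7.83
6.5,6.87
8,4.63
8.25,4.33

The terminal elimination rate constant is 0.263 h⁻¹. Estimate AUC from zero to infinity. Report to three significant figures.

AUC = 112 µg/mL·h

Trapezoidal AUC_0→8.25:
  [0→0.5]: (0.00+19.55)/2 × 0.5 = 4.8875
  [0.5→4.5]: (19.55+11.62)/2 × 4 = 62.34
  [4.5→5]: (11.62+10.19)/2 × 0.5 = 5.4525
  [5→6]: (10.19+7.83)/2 × 1 = 9.01
  [6→6.5]: (7.83+6.87)/2 × 0.5 = 3.675
  [6.5→8]: (6.87+4.63)/2 × 1.5 = 8.625
  [8→8.25]: (4.63+4.33)/2 × 0.25 = 1.12
  Sum = 95.11 µg/mL·h
Extrapolated tail: C_last / k_e = 4.33 / 0.263 = 16.464
AUC_0→∞ = 95.11 + 16.464 = 111.574 µg/mL·h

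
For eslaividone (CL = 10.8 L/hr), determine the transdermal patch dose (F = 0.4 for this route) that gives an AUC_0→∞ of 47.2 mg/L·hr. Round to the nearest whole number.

Dose = 1274 mg

Dose = CL × AUC_0→∞ / F
     = 10.8 × 47.2 / 0.4 = 1274.4 mg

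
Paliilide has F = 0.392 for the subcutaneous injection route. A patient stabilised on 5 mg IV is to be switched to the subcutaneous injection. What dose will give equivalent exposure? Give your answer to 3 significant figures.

For equal systemic exposure: F × D_ev = D_iv
D_ev = D_iv / F = 5 / 0.392 = 12.7551 mg

D_subcutaneous = 12.8 mg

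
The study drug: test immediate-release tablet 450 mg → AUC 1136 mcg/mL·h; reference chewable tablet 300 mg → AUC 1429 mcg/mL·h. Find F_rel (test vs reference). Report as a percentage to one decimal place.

F_rel = 53.0%

F_rel = (AUC_test/D_test) / (AUC_ref/D_ref)
      = (1136/450) / (1429/300)
      = 2.52444 / 4.76333 = 0.5300 = 53.00%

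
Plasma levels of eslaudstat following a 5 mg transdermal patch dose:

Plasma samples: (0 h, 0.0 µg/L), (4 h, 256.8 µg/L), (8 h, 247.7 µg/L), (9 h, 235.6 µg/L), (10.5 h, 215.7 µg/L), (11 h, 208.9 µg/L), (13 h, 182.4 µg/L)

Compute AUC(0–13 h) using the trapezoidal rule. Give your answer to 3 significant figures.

AUC = 2600 µg/L·h

Trapezoidal AUC_0→13:
  [0→4]: (0.0+256.8)/2 × 4 = 513.6
  [4→8]: (256.8+247.7)/2 × 4 = 1009.0
  [8→9]: (247.7+235.6)/2 × 1 = 241.65
  [9→10.5]: (235.6+215.7)/2 × 1.5 = 338.475
  [10.5→11]: (215.7+208.9)/2 × 0.5 = 106.15
  [11→13]: (208.9+182.4)/2 × 2 = 391.3
  Sum = 2600.175 µg/L·h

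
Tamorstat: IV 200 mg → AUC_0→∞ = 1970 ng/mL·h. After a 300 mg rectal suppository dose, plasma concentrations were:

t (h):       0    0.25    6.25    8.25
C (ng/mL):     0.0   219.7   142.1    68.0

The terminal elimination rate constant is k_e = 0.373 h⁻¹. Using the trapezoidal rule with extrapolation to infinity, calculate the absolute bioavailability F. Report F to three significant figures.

F = 0.509

Trapezoidal AUC_0→8.25 (rectal suppository):
  [0→0.25]: (0.0+219.7)/2 × 0.25 = 27.4625
  [0.25→6.25]: (219.7+142.1)/2 × 6 = 1085.4
  [6.25→8.25]: (142.1+68.0)/2 × 2 = 210.1
  Sum = 1322.9625 ng/mL·h
Tail: C_last/k_e = 68.0/0.373 = 182.306
AUC_0→∞ (rectal suppository) = 1322.9625 + 182.306 = 1505.2685 ng/mL·h
F = (AUC_ev/D_ev)/(AUC_iv/D_iv) = (1505.2685/300)/(1970/200) = 5.01756/9.85 = 0.5094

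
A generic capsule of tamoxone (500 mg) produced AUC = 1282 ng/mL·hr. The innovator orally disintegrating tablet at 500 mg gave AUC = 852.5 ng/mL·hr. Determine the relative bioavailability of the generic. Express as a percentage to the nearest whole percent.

F_rel = (AUC_test/D_test) / (AUC_ref/D_ref)
      = (1282/500) / (852.5/500)
      = 2.564 / 1.705 = 1.5038 = 150.38%

F_rel = 150%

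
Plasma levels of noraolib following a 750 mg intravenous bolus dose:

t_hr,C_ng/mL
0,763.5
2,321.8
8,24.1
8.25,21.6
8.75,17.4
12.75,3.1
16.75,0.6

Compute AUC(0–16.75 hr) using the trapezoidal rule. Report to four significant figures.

AUC = 2187 ng/mL·hr

Trapezoidal AUC_0→16.75:
  [0→2]: (763.5+321.8)/2 × 2 = 1085.3
  [2→8]: (321.8+24.1)/2 × 6 = 1037.7
  [8→8.25]: (24.1+21.6)/2 × 0.25 = 5.7125
  [8.25→8.75]: (21.6+17.4)/2 × 0.5 = 9.75
  [8.75→12.75]: (17.4+3.1)/2 × 4 = 41.0
  [12.75→16.75]: (3.1+0.6)/2 × 4 = 7.4
  Sum = 2186.8625 ng/mL·hr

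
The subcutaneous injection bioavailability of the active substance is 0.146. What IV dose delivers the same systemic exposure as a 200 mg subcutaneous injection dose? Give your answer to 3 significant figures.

Systemic exposure from an extravascular dose = F × D_ev, so the equivalent IV dose is F × D_ev.
D_iv = F × D_ev = 0.146 × 200 = 29.2 mg

D_iv = 29.2 mg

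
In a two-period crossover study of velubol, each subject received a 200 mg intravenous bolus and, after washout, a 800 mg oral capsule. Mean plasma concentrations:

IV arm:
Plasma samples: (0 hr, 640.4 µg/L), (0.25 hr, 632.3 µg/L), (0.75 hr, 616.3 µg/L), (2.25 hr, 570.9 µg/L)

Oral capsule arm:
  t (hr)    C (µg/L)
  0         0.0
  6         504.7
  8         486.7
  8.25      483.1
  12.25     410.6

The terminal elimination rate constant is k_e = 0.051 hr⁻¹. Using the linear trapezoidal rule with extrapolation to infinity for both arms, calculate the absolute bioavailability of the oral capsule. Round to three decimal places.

Trapezoidal AUC_0→2.25 (IV):
  [0→0.25]: (640.4+632.3)/2 × 0.25 = 159.0875
  [0.25→0.75]: (632.3+616.3)/2 × 0.5 = 312.15
  [0.75→2.25]: (616.3+570.9)/2 × 1.5 = 890.4
  Sum = 1361.6375 µg/L·hr
IV tail: 570.9/0.051 = 11194.118; AUC_iv,0→∞ = 1361.6375 + 11194.118 = 12555.7555 µg/L·hr
Trapezoidal AUC_0→12.25 (oral capsule):
  [0→6]: (0.0+504.7)/2 × 6 = 1514.1
  [6→8]: (504.7+486.7)/2 × 2 = 991.4
  [8→8.25]: (486.7+483.1)/2 × 0.25 = 121.225
  [8.25→12.25]: (483.1+410.6)/2 × 4 = 1787.4
  Sum = 4414.125 µg/L·hr
oral capsule tail: 410.6/0.051 = 8050.980; AUC_ev,0→∞ = 4414.125 + 8050.980 = 12465.105 µg/L·hr
F = (AUC_ev/D_ev)/(AUC_iv/D_iv) = (12465.105/800)/(12555.7555/200) = 15.5814/62.7788 = 0.2482

F = 0.248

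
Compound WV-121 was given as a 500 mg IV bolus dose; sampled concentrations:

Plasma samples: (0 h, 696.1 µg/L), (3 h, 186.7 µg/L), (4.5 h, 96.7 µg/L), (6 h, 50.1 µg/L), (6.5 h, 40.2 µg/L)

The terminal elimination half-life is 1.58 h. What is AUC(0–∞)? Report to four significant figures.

AUC = 1761 µg/L·h

Trapezoidal AUC_0→6.5:
  [0→3]: (696.1+186.7)/2 × 3 = 1324.2
  [3→4.5]: (186.7+96.7)/2 × 1.5 = 212.55
  [4.5→6]: (96.7+50.1)/2 × 1.5 = 110.1
  [6→6.5]: (50.1+40.2)/2 × 0.5 = 22.575
  Sum = 1669.425 µg/L·h
k_e = ln2 / t½ = 0.693147 / 1.58 = 0.4387 h^-1
Extrapolated tail: C_last / k_e = 40.2 / 0.4387 = 91.634
AUC_0→∞ = 1669.425 + 91.634 = 1761.059 µg/L·h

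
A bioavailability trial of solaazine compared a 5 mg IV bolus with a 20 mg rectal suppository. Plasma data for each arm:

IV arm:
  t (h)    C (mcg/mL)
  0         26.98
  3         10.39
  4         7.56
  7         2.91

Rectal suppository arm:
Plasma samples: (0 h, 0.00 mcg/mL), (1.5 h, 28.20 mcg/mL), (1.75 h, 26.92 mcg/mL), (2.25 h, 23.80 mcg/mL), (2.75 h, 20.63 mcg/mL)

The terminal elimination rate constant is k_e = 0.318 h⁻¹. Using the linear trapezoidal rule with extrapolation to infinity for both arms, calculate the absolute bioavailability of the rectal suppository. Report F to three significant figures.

F = 0.325

Trapezoidal AUC_0→7 (IV):
  [0→3]: (26.98+10.39)/2 × 3 = 56.055
  [3→4]: (10.39+7.56)/2 × 1 = 8.975
  [4→7]: (7.56+2.91)/2 × 3 = 15.705
  Sum = 80.735 mcg/mL·h
IV tail: 2.91/0.318 = 9.151; AUC_iv,0→∞ = 80.735 + 9.151 = 89.886 mcg/mL·h
Trapezoidal AUC_0→2.75 (rectal suppository):
  [0→1.5]: (0.00+28.20)/2 × 1.5 = 21.15
  [1.5→1.75]: (28.20+26.92)/2 × 0.25 = 6.89
  [1.75→2.25]: (26.92+23.80)/2 × 0.5 = 12.68
  [2.25→2.75]: (23.80+20.63)/2 × 0.5 = 11.1075
  Sum = 51.8275 mcg/mL·h
rectal suppository tail: 20.63/0.318 = 64.874; AUC_ev,0→∞ = 51.8275 + 64.874 = 116.7015 mcg/mL·h
F = (AUC_ev/D_ev)/(AUC_iv/D_iv) = (116.7015/20)/(89.886/5) = 5.835075/17.9772 = 0.3246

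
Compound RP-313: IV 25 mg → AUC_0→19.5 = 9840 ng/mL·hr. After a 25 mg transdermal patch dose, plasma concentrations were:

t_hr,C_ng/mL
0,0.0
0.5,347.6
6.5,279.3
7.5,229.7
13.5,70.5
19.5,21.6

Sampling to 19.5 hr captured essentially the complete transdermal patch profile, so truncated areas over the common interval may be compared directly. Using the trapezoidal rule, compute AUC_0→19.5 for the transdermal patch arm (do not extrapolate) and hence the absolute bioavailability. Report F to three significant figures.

F = 0.345

Trapezoidal AUC_0→19.5 (transdermal patch):
  [0→0.5]: (0.0+347.6)/2 × 0.5 = 86.9
  [0.5→6.5]: (347.6+279.3)/2 × 6 = 1880.7
  [6.5→7.5]: (279.3+229.7)/2 × 1 = 254.5
  [7.5→13.5]: (229.7+70.5)/2 × 6 = 900.6
  [13.5→19.5]: (70.5+21.6)/2 × 6 = 276.3
  Sum = 3399.0 ng/mL·hr
F = (AUC_ev/D_ev)/(AUC_iv/D_iv) = (3399.0/25)/(9840/25) = 135.96/393.6 = 0.3454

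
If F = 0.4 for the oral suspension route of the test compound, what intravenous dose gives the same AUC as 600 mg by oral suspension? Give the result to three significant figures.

Systemic exposure from an extravascular dose = F × D_ev, so the equivalent IV dose is F × D_ev.
D_iv = F × D_ev = 0.4 × 600 = 240 mg

D_iv = 240 mg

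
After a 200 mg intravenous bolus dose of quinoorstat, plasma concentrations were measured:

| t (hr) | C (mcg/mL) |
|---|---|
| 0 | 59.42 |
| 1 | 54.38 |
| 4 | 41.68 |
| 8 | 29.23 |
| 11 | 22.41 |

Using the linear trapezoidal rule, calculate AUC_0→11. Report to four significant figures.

AUC = 420.3 mcg/mL·hr

Trapezoidal AUC_0→11:
  [0→1]: (59.42+54.38)/2 × 1 = 56.9
  [1→4]: (54.38+41.68)/2 × 3 = 144.09
  [4→8]: (41.68+29.23)/2 × 4 = 141.82
  [8→11]: (29.23+22.41)/2 × 3 = 77.46
  Sum = 420.27 mcg/mL·hr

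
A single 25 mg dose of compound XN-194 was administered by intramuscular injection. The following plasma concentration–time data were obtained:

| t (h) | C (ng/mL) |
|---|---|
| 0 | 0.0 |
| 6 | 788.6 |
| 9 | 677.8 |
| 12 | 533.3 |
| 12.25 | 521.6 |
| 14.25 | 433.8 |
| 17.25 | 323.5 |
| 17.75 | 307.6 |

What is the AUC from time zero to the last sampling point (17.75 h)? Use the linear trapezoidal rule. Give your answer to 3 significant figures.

AUC = 8760 ng/mL·h

Trapezoidal AUC_0→17.75:
  [0→6]: (0.0+788.6)/2 × 6 = 2365.8
  [6→9]: (788.6+677.8)/2 × 3 = 2199.6
  [9→12]: (677.8+533.3)/2 × 3 = 1816.65
  [12→12.25]: (533.3+521.6)/2 × 0.25 = 131.8625
  [12.25→14.25]: (521.6+433.8)/2 × 2 = 955.4
  [14.25→17.25]: (433.8+323.5)/2 × 3 = 1135.95
  [17.25→17.75]: (323.5+307.6)/2 × 0.5 = 157.775
  Sum = 8763.0375 ng/mL·h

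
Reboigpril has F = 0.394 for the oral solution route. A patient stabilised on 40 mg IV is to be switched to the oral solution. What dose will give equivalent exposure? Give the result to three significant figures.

D_oral = 102 mg

For equal systemic exposure: F × D_ev = D_iv
D_ev = D_iv / F = 40 / 0.394 = 101.523 mg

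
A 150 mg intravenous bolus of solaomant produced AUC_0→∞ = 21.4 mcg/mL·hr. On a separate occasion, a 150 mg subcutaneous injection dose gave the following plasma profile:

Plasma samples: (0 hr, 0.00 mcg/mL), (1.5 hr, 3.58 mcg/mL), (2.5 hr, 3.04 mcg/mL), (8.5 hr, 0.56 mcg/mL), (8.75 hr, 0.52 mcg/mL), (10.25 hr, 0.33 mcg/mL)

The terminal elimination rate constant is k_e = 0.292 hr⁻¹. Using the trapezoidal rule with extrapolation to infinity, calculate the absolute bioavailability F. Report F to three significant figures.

F = 0.874

Trapezoidal AUC_0→10.25 (subcutaneous injection):
  [0→1.5]: (0.00+3.58)/2 × 1.5 = 2.685
  [1.5→2.5]: (3.58+3.04)/2 × 1 = 3.31
  [2.5→8.5]: (3.04+0.56)/2 × 6 = 10.8
  [8.5→8.75]: (0.56+0.52)/2 × 0.25 = 0.135
  [8.75→10.25]: (0.52+0.33)/2 × 1.5 = 0.6375
  Sum = 17.5675 mcg/mL·hr
Tail: C_last/k_e = 0.33/0.292 = 1.130
AUC_0→∞ (subcutaneous injection) = 17.5675 + 1.130 = 18.6975 mcg/mL·hr
F = (AUC_ev/D_ev)/(AUC_iv/D_iv) = (18.6975/150)/(21.4/150) = 0.12465/0.142667 = 0.8737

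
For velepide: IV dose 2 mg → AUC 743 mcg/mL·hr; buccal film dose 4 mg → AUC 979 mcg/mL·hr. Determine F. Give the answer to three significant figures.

F = (AUC_ev / D_ev) / (AUC_iv / D_iv)
  = (979/4) / (743/2)
  = 244.75 / 371.5 = 0.6588

F = 0.659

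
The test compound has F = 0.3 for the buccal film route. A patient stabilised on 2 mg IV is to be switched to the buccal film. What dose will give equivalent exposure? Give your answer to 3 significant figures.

For equal systemic exposure: F × D_ev = D_iv
D_ev = D_iv / F = 2 / 0.3 = 6.66667 mg

D_buccal = 6.67 mg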